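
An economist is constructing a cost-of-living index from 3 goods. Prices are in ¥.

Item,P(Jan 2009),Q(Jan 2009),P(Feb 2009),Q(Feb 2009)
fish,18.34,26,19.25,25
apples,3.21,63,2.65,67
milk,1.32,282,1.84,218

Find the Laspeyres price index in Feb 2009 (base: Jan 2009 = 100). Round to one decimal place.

112.8

Laspeyres price index uses base-period quantities as weights.
ΣP(Feb 2009)·Q(Jan 2009) = 19.25×26 + 2.65×63 + 1.84×282 = 500.5 + 166.95 + 518.88 = 1186.33
ΣP(Jan 2009)·Q(Jan 2009) = 18.34×26 + 3.21×63 + 1.32×282 = 476.84 + 202.23 + 372.24 = 1051.31
Index = 1186.33 / 1051.31 × 100 = 112.8430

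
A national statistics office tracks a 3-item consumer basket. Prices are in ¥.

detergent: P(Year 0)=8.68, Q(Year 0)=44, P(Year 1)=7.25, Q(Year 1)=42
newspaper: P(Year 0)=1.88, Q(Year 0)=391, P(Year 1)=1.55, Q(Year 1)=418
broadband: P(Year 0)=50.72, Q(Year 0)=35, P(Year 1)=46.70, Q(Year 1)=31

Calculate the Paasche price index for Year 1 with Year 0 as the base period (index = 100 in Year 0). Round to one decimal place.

88.2

Paasche price index uses current-period quantities as weights.
ΣP(Year 1)·Q(Year 1) = 7.25×42 + 1.55×418 + 46.70×31 = 304.5 + 647.9 + 1447.7 = 2400.1
ΣP(Year 0)·Q(Year 1) = 8.68×42 + 1.88×418 + 50.72×31 = 364.56 + 785.84 + 1572.32 = 2722.72
Index = 2400.1 / 2722.72 × 100 = 88.1508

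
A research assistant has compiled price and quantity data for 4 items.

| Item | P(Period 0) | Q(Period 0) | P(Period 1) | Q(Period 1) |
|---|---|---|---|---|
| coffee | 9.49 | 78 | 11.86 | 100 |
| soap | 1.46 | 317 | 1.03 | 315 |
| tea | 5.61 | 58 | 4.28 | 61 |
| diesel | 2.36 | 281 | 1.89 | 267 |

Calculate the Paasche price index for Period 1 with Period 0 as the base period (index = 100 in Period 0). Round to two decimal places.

Paasche price index uses current-period quantities as weights.
ΣP(Period 1)·Q(Period 1) = 11.86×100 + 1.03×315 + 4.28×61 + 1.89×267 = 1186 + 324.45 + 261.08 + 504.63 = 2276.16
ΣP(Period 0)·Q(Period 1) = 9.49×100 + 1.46×315 + 5.61×61 + 2.36×267 = 949 + 459.9 + 342.21 + 630.12 = 2381.23
Index = 2276.16 / 2381.23 × 100 = 95.5876

95.59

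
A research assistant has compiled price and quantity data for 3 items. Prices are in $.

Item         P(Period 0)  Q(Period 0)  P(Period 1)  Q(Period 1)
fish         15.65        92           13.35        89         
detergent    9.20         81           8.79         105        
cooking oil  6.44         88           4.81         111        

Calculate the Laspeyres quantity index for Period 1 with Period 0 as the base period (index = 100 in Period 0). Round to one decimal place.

111.7

Laspeyres quantity index uses base-period prices as weights.
ΣP(Period 0)·Q(Period 1) = 15.65×89 + 9.20×105 + 6.44×111 = 1392.85 + 966 + 714.84 = 3073.69
ΣP(Period 0)·Q(Period 0) = 15.65×92 + 9.20×81 + 6.44×88 = 1439.8 + 745.2 + 566.72 = 2751.72
Index = 3073.69 / 2751.72 × 100 = 111.7007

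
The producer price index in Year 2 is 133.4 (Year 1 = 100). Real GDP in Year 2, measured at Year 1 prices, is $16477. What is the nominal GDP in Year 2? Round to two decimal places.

21980.32

Nominal = Real × (Index/100) = 16477 × (133.4/100)
        = 16477 × 1.334 = 21980.3180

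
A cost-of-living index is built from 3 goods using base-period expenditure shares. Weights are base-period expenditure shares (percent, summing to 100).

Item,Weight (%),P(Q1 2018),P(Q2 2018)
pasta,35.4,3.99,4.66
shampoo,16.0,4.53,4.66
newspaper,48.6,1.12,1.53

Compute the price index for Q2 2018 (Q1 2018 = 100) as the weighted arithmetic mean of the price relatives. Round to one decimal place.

124.2

pasta: 35.4 × (4.66/3.99) = 35.4 × 1.167920 = 41.3444
shampoo: 16.0 × (4.66/4.53) = 16.0 × 1.028698 = 16.4592
newspaper: 48.6 × (1.53/1.12) = 48.6 × 1.366071 = 66.3911
Index = Σ wᵢ·(p₁ᵢ/p₀ᵢ) = 41.3444 + 16.4592 + 66.3911 = 124.1946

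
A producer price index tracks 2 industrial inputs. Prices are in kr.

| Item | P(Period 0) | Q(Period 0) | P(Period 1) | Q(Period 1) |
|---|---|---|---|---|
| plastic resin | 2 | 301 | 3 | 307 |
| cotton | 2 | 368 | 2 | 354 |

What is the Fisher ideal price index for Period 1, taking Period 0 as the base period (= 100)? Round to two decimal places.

Laspeyres component (base-period weights):
ΣP(Period 1)Q(Period 0) = 3×301 + 2×368 = 903 + 736 = 1639
ΣP(Period 0)Q(Period 0) = 2×301 + 2×368 = 602 + 736 = 1338
L = 1639 / 1338 × 100 = 122.4963
Paasche component (current-period weights):
ΣP(Period 1)Q(Period 1) = 3×307 + 2×354 = 921 + 708 = 1629
ΣP(Period 0)Q(Period 1) = 2×307 + 2×354 = 614 + 708 = 1322
P = 1629 / 1322 × 100 = 123.2224
Fisher = √(L × P) = √(122.4963 × 123.2224) = 122.8588

122.86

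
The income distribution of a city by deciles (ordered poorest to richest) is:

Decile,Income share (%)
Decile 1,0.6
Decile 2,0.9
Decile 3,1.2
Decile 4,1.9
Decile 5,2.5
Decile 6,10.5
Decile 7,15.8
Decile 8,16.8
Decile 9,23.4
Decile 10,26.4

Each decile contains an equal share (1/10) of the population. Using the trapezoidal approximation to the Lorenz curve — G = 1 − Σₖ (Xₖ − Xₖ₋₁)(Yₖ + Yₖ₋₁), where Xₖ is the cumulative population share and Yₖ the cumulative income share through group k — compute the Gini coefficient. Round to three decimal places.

Cumulative income shares Yₖ: 0.0060, 0.0150, 0.0270, 0.0460, 0.0710, 0.1760, 0.3340, 0.5020, 0.7360, 1.0000
Σ (Xₖ−Xₖ₋₁)(Yₖ+Yₖ₋₁) = (1/10)(0.0060+0.0000) + (1/10)(0.0150+0.0060) + (1/10)(0.0270+0.0150) + (1/10)(0.0460+0.0270) + (1/10)(0.0710+0.0460) + (1/10)(0.1760+0.0710) + (1/10)(0.3340+0.1760) + (1/10)(0.5020+0.3340) + (1/10)(0.7360+0.5020) + (1/10)(1.0000+0.7360)
  = 0.0006 + 0.0021 + 0.0042 + 0.0073 + 0.0117 + 0.0247 + 0.0510 + 0.0836 + 0.1238 + 0.1736 = 0.4826
G = 1 − 0.4826 = 0.5174

0.517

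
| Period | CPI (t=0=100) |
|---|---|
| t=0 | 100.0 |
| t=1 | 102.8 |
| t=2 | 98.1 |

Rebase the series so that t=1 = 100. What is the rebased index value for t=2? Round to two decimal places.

Rebased(t=2) = 98.1 / 102.8 × 100 = 95.4280

95.43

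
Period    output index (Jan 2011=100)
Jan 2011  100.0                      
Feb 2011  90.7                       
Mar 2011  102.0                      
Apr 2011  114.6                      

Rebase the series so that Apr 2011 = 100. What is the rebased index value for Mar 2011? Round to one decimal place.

Rebased(Mar 2011) = 102.0 / 114.6 × 100 = 89.0052

89.0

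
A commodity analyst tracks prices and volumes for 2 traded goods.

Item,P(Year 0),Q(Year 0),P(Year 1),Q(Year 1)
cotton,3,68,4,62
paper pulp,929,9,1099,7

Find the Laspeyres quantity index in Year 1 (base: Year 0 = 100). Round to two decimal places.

Laspeyres quantity index uses base-period prices as weights.
ΣP(Year 0)·Q(Year 1) = 3×62 + 929×7 = 186 + 6503 = 6689
ΣP(Year 0)·Q(Year 0) = 3×68 + 929×9 = 204 + 8361 = 8565
Index = 6689 / 8565 × 100 = 78.0969

78.10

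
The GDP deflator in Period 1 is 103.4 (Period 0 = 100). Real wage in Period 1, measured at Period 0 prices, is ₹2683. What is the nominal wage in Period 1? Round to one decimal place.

2774.2

Nominal = Real × (Index/100) = 2683 × (103.4/100)
        = 2683 × 1.034 = 2774.2220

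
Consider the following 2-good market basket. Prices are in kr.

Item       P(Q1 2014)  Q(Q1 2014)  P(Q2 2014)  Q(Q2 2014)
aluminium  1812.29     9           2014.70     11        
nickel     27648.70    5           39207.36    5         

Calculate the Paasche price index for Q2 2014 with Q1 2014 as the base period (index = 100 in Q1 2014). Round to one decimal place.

Paasche price index uses current-period quantities as weights.
ΣP(Q2 2014)·Q(Q2 2014) = 2014.70×11 + 39207.36×5 = 22161.7 + 196036.8 = 218198.5
ΣP(Q1 2014)·Q(Q2 2014) = 1812.29×11 + 27648.70×5 = 19935.19 + 138243.5 = 158178.69
Index = 218198.5 / 158178.69 × 100 = 137.9443

137.9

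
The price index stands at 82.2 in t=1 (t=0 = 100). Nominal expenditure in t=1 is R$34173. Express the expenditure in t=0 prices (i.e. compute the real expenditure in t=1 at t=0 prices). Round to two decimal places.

41572.99

Real = Nominal ÷ (Index/100) = 34173 ÷ (82.2/100)
     = 34173 ÷ 0.822 = 41572.9927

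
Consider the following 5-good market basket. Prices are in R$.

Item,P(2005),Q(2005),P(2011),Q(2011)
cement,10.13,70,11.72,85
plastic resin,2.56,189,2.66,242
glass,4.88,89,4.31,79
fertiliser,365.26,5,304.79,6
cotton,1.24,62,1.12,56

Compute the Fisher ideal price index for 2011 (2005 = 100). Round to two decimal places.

93.65

Laspeyres component (base-period weights):
ΣP(2011)Q(2005) = 11.72×70 + 2.66×189 + 4.31×89 + 304.79×5 + 1.12×62 = 820.4 + 502.74 + 383.59 + 1523.95 + 69.44 = 3300.12
ΣP(2005)Q(2005) = 10.13×70 + 2.56×189 + 4.88×89 + 365.26×5 + 1.24×62 = 709.1 + 483.84 + 434.32 + 1826.3 + 76.88 = 3530.44
L = 3300.12 / 3530.44 × 100 = 93.4762
Paasche component (current-period weights):
ΣP(2011)Q(2011) = 11.72×85 + 2.66×242 + 4.31×79 + 304.79×6 + 1.12×56 = 996.2 + 643.72 + 340.49 + 1828.74 + 62.72 = 3871.87
ΣP(2005)Q(2011) = 10.13×85 + 2.56×242 + 4.88×79 + 365.26×6 + 1.24×56 = 861.05 + 619.52 + 385.52 + 2191.56 + 69.44 = 4127.09
P = 3871.87 / 4127.09 × 100 = 93.8160
Fisher = √(L × P) = √(93.4762 × 93.8160) = 93.6459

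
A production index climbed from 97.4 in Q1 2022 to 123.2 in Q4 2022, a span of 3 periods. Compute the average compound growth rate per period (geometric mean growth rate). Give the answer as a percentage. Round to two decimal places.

8.15%

Growth factor = (123.2/97.4)^(1/3) = (1.264887)^(1/3) = 1.081477
Growth rate = 1.081477 − 1 = 0.081477 = 8.1477%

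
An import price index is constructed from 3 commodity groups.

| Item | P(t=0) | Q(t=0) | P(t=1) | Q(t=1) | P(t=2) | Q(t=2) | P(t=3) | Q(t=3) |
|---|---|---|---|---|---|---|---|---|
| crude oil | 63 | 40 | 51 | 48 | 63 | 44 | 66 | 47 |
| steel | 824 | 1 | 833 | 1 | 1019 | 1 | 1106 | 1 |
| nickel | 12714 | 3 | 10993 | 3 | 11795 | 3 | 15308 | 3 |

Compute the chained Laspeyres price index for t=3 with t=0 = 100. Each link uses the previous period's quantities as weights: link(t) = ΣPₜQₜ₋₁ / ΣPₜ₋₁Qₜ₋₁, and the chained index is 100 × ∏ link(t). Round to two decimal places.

Link t=0→t=1:
ΣP(t=1)Q(t=0) = 51×40 + 833×1 + 10993×3 = 2040 + 833 + 32979 = 35852
ΣP(t=0)Q(t=0) = 63×40 + 824×1 + 12714×3 = 2520 + 824 + 38142 = 41486
link = 35852/41486 = 0.864195
Link t=1→t=2:
ΣP(t=2)Q(t=1) = 63×48 + 1019×1 + 11795×3 = 3024 + 1019 + 35385 = 39428
ΣP(t=1)Q(t=1) = 51×48 + 833×1 + 10993×3 = 2448 + 833 + 32979 = 36260
link = 39428/36260 = 1.087369
Link t=2→t=3:
ΣP(t=3)Q(t=2) = 66×44 + 1106×1 + 15308×3 = 2904 + 1106 + 45924 = 49934
ΣP(t=2)Q(t=2) = 63×44 + 1019×1 + 11795×3 = 2772 + 1019 + 35385 = 39176
link = 49934/39176 = 1.274607
Chained index = 100 × 0.864195 × 1.087369 × 1.274607 = 119.7747

119.77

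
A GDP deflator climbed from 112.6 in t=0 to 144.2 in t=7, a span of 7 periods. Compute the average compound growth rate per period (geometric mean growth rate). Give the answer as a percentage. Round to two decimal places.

3.60%

Growth factor = (144.2/112.6)^(1/7) = (1.280639)^(1/7) = 1.035969
Growth rate = 1.035969 − 1 = 0.035969 = 3.5969%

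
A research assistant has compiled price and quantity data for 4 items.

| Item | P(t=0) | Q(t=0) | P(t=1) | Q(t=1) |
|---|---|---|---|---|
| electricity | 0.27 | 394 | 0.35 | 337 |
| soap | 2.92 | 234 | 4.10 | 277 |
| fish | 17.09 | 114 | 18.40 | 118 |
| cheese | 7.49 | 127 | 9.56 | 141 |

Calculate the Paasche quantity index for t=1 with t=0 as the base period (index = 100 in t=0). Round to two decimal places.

108.25

Paasche quantity index uses current-period prices as weights.
ΣP(t=1)·Q(t=1) = 0.35×337 + 4.10×277 + 18.40×118 + 9.56×141 = 117.95 + 1135.7 + 2171.2 + 1347.96 = 4772.81
ΣP(t=1)·Q(t=0) = 0.35×394 + 4.10×234 + 18.40×114 + 9.56×127 = 137.9 + 959.4 + 2097.6 + 1214.12 = 4409.02
Index = 4772.81 / 4409.02 × 100 = 108.2510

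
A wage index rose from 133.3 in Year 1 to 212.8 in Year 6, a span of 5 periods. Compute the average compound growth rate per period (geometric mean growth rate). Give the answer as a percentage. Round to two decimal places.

9.81%

Growth factor = (212.8/133.3)^(1/5) = (1.596399)^(1/5) = 1.098066
Growth rate = 1.098066 − 1 = 0.098066 = 9.8066%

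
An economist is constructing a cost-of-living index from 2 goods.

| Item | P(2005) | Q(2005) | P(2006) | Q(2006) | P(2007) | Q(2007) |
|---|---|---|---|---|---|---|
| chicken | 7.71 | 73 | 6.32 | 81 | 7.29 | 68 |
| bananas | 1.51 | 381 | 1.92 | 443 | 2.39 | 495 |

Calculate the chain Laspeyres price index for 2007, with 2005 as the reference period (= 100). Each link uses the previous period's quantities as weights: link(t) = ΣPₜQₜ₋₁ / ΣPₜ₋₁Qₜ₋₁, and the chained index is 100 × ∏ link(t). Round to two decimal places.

126.87

Link 2005→2006:
ΣP(2006)Q(2005) = 6.32×73 + 1.92×381 = 461.36 + 731.52 = 1192.88
ΣP(2005)Q(2005) = 7.71×73 + 1.51×381 = 562.83 + 575.31 = 1138.14
link = 1192.88/1138.14 = 1.048096
Link 2006→2007:
ΣP(2007)Q(2006) = 7.29×81 + 2.39×443 = 590.49 + 1058.77 = 1649.26
ΣP(2006)Q(2006) = 6.32×81 + 1.92×443 = 511.92 + 850.56 = 1362.48
link = 1649.26/1362.48 = 1.210484
Chained index = 100 × 1.048096 × 1.210484 = 126.8703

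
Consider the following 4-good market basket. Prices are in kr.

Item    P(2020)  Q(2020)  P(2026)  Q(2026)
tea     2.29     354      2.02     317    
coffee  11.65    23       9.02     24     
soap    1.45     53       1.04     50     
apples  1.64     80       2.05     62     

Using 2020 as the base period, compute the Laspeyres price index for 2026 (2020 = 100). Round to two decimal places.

88.73

Laspeyres price index uses base-period quantities as weights.
ΣP(2026)·Q(2020) = 2.02×354 + 9.02×23 + 1.04×53 + 2.05×80 = 715.08 + 207.46 + 55.12 + 164 = 1141.66
ΣP(2020)·Q(2020) = 2.29×354 + 11.65×23 + 1.45×53 + 1.64×80 = 810.66 + 267.95 + 76.85 + 131.2 = 1286.66
Index = 1141.66 / 1286.66 × 100 = 88.7305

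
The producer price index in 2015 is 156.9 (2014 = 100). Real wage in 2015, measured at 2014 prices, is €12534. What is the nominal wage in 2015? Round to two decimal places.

Nominal = Real × (Index/100) = 12534 × (156.9/100)
        = 12534 × 1.569 = 19665.8460

19665.85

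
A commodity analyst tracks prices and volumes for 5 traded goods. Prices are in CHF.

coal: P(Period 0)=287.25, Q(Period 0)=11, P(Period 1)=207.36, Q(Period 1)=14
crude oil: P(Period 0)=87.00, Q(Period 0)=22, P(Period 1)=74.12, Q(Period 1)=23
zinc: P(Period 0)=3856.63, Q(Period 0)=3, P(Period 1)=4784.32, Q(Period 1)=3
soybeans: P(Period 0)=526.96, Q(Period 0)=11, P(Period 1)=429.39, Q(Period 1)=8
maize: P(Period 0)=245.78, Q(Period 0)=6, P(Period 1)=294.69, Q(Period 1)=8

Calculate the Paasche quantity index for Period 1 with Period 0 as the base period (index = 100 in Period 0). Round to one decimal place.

100.0

Paasche quantity index uses current-period prices as weights.
ΣP(Period 1)·Q(Period 1) = 207.36×14 + 74.12×23 + 4784.32×3 + 429.39×8 + 294.69×8 = 2903.04 + 1704.76 + 14352.96 + 3435.12 + 2357.52 = 24753.4
ΣP(Period 1)·Q(Period 0) = 207.36×11 + 74.12×22 + 4784.32×3 + 429.39×11 + 294.69×6 = 2280.96 + 1630.64 + 14352.96 + 4723.29 + 1768.14 = 24755.99
Index = 24753.4 / 24755.99 × 100 = 99.9895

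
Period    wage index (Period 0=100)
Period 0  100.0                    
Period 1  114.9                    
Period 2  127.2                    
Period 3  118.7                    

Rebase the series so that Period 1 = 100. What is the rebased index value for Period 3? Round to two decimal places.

103.31

Rebased(Period 3) = 118.7 / 114.9 × 100 = 103.3072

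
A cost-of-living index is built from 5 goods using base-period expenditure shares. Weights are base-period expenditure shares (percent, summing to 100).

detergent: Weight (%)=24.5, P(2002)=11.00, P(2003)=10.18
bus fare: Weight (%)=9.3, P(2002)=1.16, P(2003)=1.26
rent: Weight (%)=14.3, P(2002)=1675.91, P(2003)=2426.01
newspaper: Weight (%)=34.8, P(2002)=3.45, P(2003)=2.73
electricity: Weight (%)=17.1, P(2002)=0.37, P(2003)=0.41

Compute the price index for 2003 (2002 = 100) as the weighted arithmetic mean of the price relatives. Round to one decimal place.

detergent: 24.5 × (10.18/11.00) = 24.5 × 0.925455 = 22.6736
bus fare: 9.3 × (1.26/1.16) = 9.3 × 1.086207 = 10.1017
rent: 14.3 × (2426.01/1675.91) = 14.3 × 1.447578 = 20.7004
newspaper: 34.8 × (2.73/3.45) = 34.8 × 0.791304 = 27.5374
electricity: 17.1 × (0.41/0.37) = 17.1 × 1.108108 = 18.9486
Index = Σ wᵢ·(p₁ᵢ/p₀ᵢ) = 22.6736 + 10.1017 + 20.7004 + 27.5374 + 18.9486 = 99.9618

100.0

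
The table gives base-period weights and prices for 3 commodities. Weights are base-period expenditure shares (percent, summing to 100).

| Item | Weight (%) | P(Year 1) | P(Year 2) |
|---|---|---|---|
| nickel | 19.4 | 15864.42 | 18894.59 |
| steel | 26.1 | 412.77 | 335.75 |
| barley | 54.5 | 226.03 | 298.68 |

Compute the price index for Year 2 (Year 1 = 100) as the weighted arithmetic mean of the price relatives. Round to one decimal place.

nickel: 19.4 × (18894.59/15864.42) = 19.4 × 1.191004 = 23.1055
steel: 26.1 × (335.75/412.77) = 26.1 × 0.813407 = 21.2299
barley: 54.5 × (298.68/226.03) = 54.5 × 1.321418 = 72.0173
Index = Σ wᵢ·(p₁ᵢ/p₀ᵢ) = 23.1055 + 21.2299 + 72.0173 = 116.3527

116.4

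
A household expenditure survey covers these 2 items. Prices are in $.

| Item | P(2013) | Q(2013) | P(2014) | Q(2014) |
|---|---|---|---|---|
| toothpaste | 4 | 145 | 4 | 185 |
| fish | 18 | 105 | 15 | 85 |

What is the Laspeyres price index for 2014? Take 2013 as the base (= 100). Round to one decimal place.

87.2

Laspeyres price index uses base-period quantities as weights.
ΣP(2014)·Q(2013) = 4×145 + 15×105 = 580 + 1575 = 2155
ΣP(2013)·Q(2013) = 4×145 + 18×105 = 580 + 1890 = 2470
Index = 2155 / 2470 × 100 = 87.2470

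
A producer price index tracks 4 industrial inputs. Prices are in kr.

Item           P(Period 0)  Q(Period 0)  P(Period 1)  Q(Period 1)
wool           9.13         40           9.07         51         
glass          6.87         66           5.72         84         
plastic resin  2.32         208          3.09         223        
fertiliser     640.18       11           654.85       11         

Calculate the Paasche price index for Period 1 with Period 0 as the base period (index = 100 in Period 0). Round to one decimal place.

Paasche price index uses current-period quantities as weights.
ΣP(Period 1)·Q(Period 1) = 9.07×51 + 5.72×84 + 3.09×223 + 654.85×11 = 462.57 + 480.48 + 689.07 + 7203.35 = 8835.47
ΣP(Period 0)·Q(Period 1) = 9.13×51 + 6.87×84 + 2.32×223 + 640.18×11 = 465.63 + 577.08 + 517.36 + 7041.98 = 8602.05
Index = 8835.47 / 8602.05 × 100 = 102.7135

102.7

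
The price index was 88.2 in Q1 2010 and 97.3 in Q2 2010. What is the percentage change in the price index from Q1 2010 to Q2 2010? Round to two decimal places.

10.32%

Change = (97.3 − 88.2) / 88.2 × 100
       = 9.1 / 88.2 × 100 = 10.3175%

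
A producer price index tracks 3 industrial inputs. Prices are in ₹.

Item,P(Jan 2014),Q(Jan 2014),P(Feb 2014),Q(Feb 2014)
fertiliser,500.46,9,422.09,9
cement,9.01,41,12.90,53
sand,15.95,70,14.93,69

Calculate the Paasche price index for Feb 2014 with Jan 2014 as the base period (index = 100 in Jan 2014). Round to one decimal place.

90.6

Paasche price index uses current-period quantities as weights.
ΣP(Feb 2014)·Q(Feb 2014) = 422.09×9 + 12.90×53 + 14.93×69 = 3798.81 + 683.7 + 1030.17 = 5512.68
ΣP(Jan 2014)·Q(Feb 2014) = 500.46×9 + 9.01×53 + 15.95×69 = 4504.14 + 477.53 + 1100.55 = 6082.22
Index = 5512.68 / 6082.22 × 100 = 90.6360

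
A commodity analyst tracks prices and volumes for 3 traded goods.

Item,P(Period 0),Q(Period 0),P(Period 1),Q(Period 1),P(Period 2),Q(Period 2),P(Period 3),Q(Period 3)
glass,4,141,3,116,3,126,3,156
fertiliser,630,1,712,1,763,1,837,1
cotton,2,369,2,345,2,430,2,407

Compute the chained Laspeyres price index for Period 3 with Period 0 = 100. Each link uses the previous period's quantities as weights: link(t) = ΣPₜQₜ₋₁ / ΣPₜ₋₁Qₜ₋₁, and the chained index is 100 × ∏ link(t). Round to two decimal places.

103.46

Link Period 0→Period 1:
ΣP(Period 1)Q(Period 0) = 3×141 + 712×1 + 2×369 = 423 + 712 + 738 = 1873
ΣP(Period 0)Q(Period 0) = 4×141 + 630×1 + 2×369 = 564 + 630 + 738 = 1932
link = 1873/1932 = 0.969462
Link Period 1→Period 2:
ΣP(Period 2)Q(Period 1) = 3×116 + 763×1 + 2×345 = 348 + 763 + 690 = 1801
ΣP(Period 1)Q(Period 1) = 3×116 + 712×1 + 2×345 = 348 + 712 + 690 = 1750
link = 1801/1750 = 1.029143
Link Period 2→Period 3:
ΣP(Period 3)Q(Period 2) = 3×126 + 837×1 + 2×430 = 378 + 837 + 860 = 2075
ΣP(Period 2)Q(Period 2) = 3×126 + 763×1 + 2×430 = 378 + 763 + 860 = 2001
link = 2075/2001 = 1.036982
Chained index = 100 × 0.969462 × 1.029143 × 1.036982 = 103.4612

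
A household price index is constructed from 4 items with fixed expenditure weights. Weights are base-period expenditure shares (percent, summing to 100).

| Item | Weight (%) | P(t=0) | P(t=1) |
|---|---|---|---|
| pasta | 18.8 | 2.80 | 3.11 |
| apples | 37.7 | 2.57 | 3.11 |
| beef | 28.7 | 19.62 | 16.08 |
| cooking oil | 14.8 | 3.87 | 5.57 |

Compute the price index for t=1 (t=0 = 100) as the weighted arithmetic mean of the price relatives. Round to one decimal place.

pasta: 18.8 × (3.11/2.80) = 18.8 × 1.110714 = 20.8814
apples: 37.7 × (3.11/2.57) = 37.7 × 1.210117 = 45.6214
beef: 28.7 × (16.08/19.62) = 28.7 × 0.819572 = 23.5217
cooking oil: 14.8 × (5.57/3.87) = 14.8 × 1.439276 = 21.3013
Index = Σ wᵢ·(p₁ᵢ/p₀ᵢ) = 20.8814 + 45.6214 + 23.5217 + 21.3013 = 111.3258

111.3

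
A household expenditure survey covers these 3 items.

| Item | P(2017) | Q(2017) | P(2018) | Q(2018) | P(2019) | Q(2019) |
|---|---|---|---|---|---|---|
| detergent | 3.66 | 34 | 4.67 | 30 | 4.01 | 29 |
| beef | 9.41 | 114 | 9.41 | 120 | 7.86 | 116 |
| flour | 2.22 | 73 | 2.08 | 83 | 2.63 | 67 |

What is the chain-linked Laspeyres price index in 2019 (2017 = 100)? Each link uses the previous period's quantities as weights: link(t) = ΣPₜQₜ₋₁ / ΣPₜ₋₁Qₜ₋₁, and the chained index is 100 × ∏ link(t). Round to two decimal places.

90.47

Link 2017→2018:
ΣP(2018)Q(2017) = 4.67×34 + 9.41×114 + 2.08×73 = 158.78 + 1072.74 + 151.84 = 1383.36
ΣP(2017)Q(2017) = 3.66×34 + 9.41×114 + 2.22×73 = 124.44 + 1072.74 + 162.06 = 1359.24
link = 1383.36/1359.24 = 1.017745
Link 2018→2019:
ΣP(2019)Q(2018) = 4.01×30 + 7.86×120 + 2.63×83 = 120.3 + 943.2 + 218.29 = 1281.79
ΣP(2018)Q(2018) = 4.67×30 + 9.41×120 + 2.08×83 = 140.1 + 1129.2 + 172.64 = 1441.94
link = 1281.79/1441.94 = 0.888934
Chained index = 100 × 1.017745 × 0.888934 = 90.4709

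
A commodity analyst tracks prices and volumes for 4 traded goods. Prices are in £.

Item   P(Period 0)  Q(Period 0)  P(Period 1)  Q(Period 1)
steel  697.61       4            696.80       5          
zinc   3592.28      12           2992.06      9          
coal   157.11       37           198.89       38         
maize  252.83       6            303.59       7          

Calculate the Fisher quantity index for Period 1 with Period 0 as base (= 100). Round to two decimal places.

Laspeyres component (base-period weights):
ΣP(Period 0)Q(Period 1) = 697.61×5 + 3592.28×9 + 157.11×38 + 252.83×7 = 3488.05 + 32330.52 + 5970.18 + 1769.81 = 43558.56
ΣP(Period 0)Q(Period 0) = 697.61×4 + 3592.28×12 + 157.11×37 + 252.83×6 = 2790.44 + 43107.36 + 5813.07 + 1516.98 = 53227.85
L = 43558.56 / 53227.85 × 100 = 81.8342
Paasche component (current-period weights):
ΣP(Period 1)Q(Period 1) = 696.80×5 + 2992.06×9 + 198.89×38 + 303.59×7 = 3484 + 26928.54 + 7557.82 + 2125.13 = 40095.49
ΣP(Period 1)Q(Period 0) = 696.80×4 + 2992.06×12 + 198.89×37 + 303.59×6 = 2787.2 + 35904.72 + 7358.93 + 1821.54 = 47872.39
P = 40095.49 / 47872.39 × 100 = 83.7549
Fisher = √(L × P) = √(81.8342 × 83.7549) = 82.7890

82.79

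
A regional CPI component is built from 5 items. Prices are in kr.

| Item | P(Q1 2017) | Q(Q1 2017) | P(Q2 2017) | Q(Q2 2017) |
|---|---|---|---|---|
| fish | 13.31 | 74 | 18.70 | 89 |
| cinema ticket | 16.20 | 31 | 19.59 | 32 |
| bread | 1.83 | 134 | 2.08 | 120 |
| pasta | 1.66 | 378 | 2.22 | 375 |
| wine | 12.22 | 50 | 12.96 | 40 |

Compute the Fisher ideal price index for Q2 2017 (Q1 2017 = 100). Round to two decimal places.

Laspeyres component (base-period weights):
ΣP(Q2 2017)Q(Q1 2017) = 18.70×74 + 19.59×31 + 2.08×134 + 2.22×378 + 12.96×50 = 1383.8 + 607.29 + 278.72 + 839.16 + 648 = 3756.97
ΣP(Q1 2017)Q(Q1 2017) = 13.31×74 + 16.20×31 + 1.83×134 + 1.66×378 + 12.22×50 = 984.94 + 502.2 + 245.22 + 627.48 + 611 = 2970.84
L = 3756.97 / 2970.84 × 100 = 126.4615
Paasche component (current-period weights):
ΣP(Q2 2017)Q(Q2 2017) = 18.70×89 + 19.59×32 + 2.08×120 + 2.22×375 + 12.96×40 = 1664.3 + 626.88 + 249.6 + 832.5 + 518.4 = 3891.68
ΣP(Q1 2017)Q(Q2 2017) = 13.31×89 + 16.20×32 + 1.83×120 + 1.66×375 + 12.22×40 = 1184.59 + 518.4 + 219.6 + 622.5 + 488.8 = 3033.89
P = 3891.68 / 3033.89 × 100 = 128.2736
Fisher = √(L × P) = √(126.4615 × 128.2736) = 127.3643

127.36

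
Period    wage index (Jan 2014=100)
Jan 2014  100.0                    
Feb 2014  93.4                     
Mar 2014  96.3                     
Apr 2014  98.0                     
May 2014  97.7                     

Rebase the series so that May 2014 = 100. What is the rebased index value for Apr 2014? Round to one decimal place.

100.3

Rebased(Apr 2014) = 98.0 / 97.7 × 100 = 100.3071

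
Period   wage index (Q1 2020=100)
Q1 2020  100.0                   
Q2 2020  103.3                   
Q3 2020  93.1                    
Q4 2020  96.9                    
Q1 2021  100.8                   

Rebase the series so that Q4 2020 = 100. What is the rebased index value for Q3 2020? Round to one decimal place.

Rebased(Q3 2020) = 93.1 / 96.9 × 100 = 96.0784

96.1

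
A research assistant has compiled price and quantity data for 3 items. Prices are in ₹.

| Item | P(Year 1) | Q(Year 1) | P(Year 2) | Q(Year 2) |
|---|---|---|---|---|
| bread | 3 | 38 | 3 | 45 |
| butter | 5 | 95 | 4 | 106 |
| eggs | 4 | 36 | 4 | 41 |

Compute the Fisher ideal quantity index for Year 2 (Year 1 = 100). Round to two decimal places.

113.21

Laspeyres component (base-period weights):
ΣP(Year 1)Q(Year 2) = 3×45 + 5×106 + 4×41 = 135 + 530 + 164 = 829
ΣP(Year 1)Q(Year 1) = 3×38 + 5×95 + 4×36 = 114 + 475 + 144 = 733
L = 829 / 733 × 100 = 113.0969
Paasche component (current-period weights):
ΣP(Year 2)Q(Year 2) = 3×45 + 4×106 + 4×41 = 135 + 424 + 164 = 723
ΣP(Year 2)Q(Year 1) = 3×38 + 4×95 + 4×36 = 114 + 380 + 144 = 638
P = 723 / 638 × 100 = 113.3229
Fisher = √(L × P) = √(113.0969 × 113.3229) = 113.2098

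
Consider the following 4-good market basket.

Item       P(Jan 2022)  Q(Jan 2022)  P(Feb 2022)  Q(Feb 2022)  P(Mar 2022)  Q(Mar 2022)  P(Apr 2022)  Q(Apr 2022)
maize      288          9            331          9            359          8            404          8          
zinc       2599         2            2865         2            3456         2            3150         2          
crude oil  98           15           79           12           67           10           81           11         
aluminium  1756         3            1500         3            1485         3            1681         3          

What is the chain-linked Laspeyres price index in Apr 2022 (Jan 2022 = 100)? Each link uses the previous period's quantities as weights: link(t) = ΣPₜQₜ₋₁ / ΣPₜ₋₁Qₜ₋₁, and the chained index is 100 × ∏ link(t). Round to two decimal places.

Link Jan 2022→Feb 2022:
ΣP(Feb 2022)Q(Jan 2022) = 331×9 + 2865×2 + 79×15 + 1500×3 = 2979 + 5730 + 1185 + 4500 = 14394
ΣP(Jan 2022)Q(Jan 2022) = 288×9 + 2599×2 + 98×15 + 1756×3 = 2592 + 5198 + 1470 + 5268 = 14528
link = 14394/14528 = 0.990776
Link Feb 2022→Mar 2022:
ΣP(Mar 2022)Q(Feb 2022) = 359×9 + 3456×2 + 67×12 + 1485×3 = 3231 + 6912 + 804 + 4455 = 15402
ΣP(Feb 2022)Q(Feb 2022) = 331×9 + 2865×2 + 79×12 + 1500×3 = 2979 + 5730 + 948 + 4500 = 14157
link = 15402/14157 = 1.087942
Link Mar 2022→Apr 2022:
ΣP(Apr 2022)Q(Mar 2022) = 404×8 + 3150×2 + 81×10 + 1681×3 = 3232 + 6300 + 810 + 5043 = 15385
ΣP(Mar 2022)Q(Mar 2022) = 359×8 + 3456×2 + 67×10 + 1485×3 = 2872 + 6912 + 670 + 4455 = 14909
link = 15385/14909 = 1.031927
Chained index = 100 × 0.990776 × 1.087942 × 1.031927 = 111.2322

111.23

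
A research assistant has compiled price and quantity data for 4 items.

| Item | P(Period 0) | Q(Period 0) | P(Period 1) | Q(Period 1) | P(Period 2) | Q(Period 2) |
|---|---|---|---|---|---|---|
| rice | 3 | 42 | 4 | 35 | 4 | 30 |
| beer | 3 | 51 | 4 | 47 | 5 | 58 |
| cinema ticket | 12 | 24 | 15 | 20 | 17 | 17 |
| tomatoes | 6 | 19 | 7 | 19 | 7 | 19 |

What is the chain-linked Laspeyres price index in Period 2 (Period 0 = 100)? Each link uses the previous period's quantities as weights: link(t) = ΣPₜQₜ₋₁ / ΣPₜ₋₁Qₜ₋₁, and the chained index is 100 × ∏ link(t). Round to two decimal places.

Link Period 0→Period 1:
ΣP(Period 1)Q(Period 0) = 4×42 + 4×51 + 15×24 + 7×19 = 168 + 204 + 360 + 133 = 865
ΣP(Period 0)Q(Period 0) = 3×42 + 3×51 + 12×24 + 6×19 = 126 + 153 + 288 + 114 = 681
link = 865/681 = 1.270191
Link Period 1→Period 2:
ΣP(Period 2)Q(Period 1) = 4×35 + 5×47 + 17×20 + 7×19 = 140 + 235 + 340 + 133 = 848
ΣP(Period 1)Q(Period 1) = 4×35 + 4×47 + 15×20 + 7×19 = 140 + 188 + 300 + 133 = 761
link = 848/761 = 1.114323
Chained index = 100 × 1.270191 × 1.114323 = 141.5403

141.54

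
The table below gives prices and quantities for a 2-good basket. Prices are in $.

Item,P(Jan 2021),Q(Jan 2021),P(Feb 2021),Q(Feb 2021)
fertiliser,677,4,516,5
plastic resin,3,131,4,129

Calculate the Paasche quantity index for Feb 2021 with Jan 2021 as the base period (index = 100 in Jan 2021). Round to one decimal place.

119.6

Paasche quantity index uses current-period prices as weights.
ΣP(Feb 2021)·Q(Feb 2021) = 516×5 + 4×129 = 2580 + 516 = 3096
ΣP(Feb 2021)·Q(Jan 2021) = 516×4 + 4×131 = 2064 + 524 = 2588
Index = 3096 / 2588 × 100 = 119.6291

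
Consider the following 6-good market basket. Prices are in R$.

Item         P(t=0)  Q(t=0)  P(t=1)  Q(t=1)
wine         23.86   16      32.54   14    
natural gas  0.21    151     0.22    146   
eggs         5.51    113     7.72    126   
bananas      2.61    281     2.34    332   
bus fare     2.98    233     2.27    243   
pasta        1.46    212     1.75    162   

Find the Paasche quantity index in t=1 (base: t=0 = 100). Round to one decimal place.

Paasche quantity index uses current-period prices as weights.
ΣP(t=1)·Q(t=1) = 32.54×14 + 0.22×146 + 7.72×126 + 2.34×332 + 2.27×243 + 1.75×162 = 455.56 + 32.12 + 972.72 + 776.88 + 551.61 + 283.5 = 3072.39
ΣP(t=1)·Q(t=0) = 32.54×16 + 0.22×151 + 7.72×113 + 2.34×281 + 2.27×233 + 1.75×212 = 520.64 + 33.22 + 872.36 + 657.54 + 528.91 + 371 = 2983.67
Index = 3072.39 / 2983.67 × 100 = 102.9735

103.0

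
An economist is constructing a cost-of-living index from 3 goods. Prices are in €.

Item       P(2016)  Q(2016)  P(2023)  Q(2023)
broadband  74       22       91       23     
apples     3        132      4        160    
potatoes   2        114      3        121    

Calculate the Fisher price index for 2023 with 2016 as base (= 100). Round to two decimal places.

127.63

Laspeyres component (base-period weights):
ΣP(2023)Q(2016) = 91×22 + 4×132 + 3×114 = 2002 + 528 + 342 = 2872
ΣP(2016)Q(2016) = 74×22 + 3×132 + 2×114 = 1628 + 396 + 228 = 2252
L = 2872 / 2252 × 100 = 127.5311
Paasche component (current-period weights):
ΣP(2023)Q(2023) = 91×23 + 4×160 + 3×121 = 2093 + 640 + 363 = 3096
ΣP(2016)Q(2023) = 74×23 + 3×160 + 2×121 = 1702 + 480 + 242 = 2424
P = 3096 / 2424 × 100 = 127.7228
Fisher = √(L × P) = √(127.5311 × 127.7228) = 127.6269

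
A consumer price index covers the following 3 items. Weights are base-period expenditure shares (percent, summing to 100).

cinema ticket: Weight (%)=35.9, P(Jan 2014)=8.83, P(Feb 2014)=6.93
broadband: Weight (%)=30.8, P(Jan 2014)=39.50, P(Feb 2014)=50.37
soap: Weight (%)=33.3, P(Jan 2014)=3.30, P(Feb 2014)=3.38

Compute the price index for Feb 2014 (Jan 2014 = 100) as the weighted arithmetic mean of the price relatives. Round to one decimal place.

cinema ticket: 35.9 × (6.93/8.83) = 35.9 × 0.784824 = 28.1752
broadband: 30.8 × (50.37/39.50) = 30.8 × 1.275190 = 39.2758
soap: 33.3 × (3.38/3.30) = 33.3 × 1.024242 = 34.1073
Index = Σ wᵢ·(p₁ᵢ/p₀ᵢ) = 28.1752 + 39.2758 + 34.1073 = 101.5583

101.6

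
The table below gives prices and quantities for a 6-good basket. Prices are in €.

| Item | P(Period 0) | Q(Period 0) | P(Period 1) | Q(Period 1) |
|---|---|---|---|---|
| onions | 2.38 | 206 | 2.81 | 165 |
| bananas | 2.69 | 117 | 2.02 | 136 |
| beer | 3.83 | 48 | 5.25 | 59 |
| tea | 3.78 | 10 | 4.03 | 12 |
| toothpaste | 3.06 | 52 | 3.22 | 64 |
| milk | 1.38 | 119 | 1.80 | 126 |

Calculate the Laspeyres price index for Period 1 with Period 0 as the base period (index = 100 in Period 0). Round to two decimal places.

Laspeyres price index uses base-period quantities as weights.
ΣP(Period 1)·Q(Period 0) = 2.81×206 + 2.02×117 + 5.25×48 + 4.03×10 + 3.22×52 + 1.80×119 = 578.86 + 236.34 + 252 + 40.3 + 167.44 + 214.2 = 1489.14
ΣP(Period 0)·Q(Period 0) = 2.38×206 + 2.69×117 + 3.83×48 + 3.78×10 + 3.06×52 + 1.38×119 = 490.28 + 314.73 + 183.84 + 37.8 + 159.12 + 164.22 = 1349.99
Index = 1489.14 / 1349.99 × 100 = 110.3075

110.31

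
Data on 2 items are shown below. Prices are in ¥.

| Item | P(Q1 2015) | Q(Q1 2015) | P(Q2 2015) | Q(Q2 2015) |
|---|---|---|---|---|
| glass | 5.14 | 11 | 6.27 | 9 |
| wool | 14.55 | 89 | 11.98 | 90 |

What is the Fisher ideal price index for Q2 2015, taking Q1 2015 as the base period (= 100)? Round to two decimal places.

83.84

Laspeyres component (base-period weights):
ΣP(Q2 2015)Q(Q1 2015) = 6.27×11 + 11.98×89 = 68.97 + 1066.22 = 1135.19
ΣP(Q1 2015)Q(Q1 2015) = 5.14×11 + 14.55×89 = 56.54 + 1294.95 = 1351.49
L = 1135.19 / 1351.49 × 100 = 83.9954
Paasche component (current-period weights):
ΣP(Q2 2015)Q(Q2 2015) = 6.27×9 + 11.98×90 = 56.43 + 1078.2 = 1134.63
ΣP(Q1 2015)Q(Q2 2015) = 5.14×9 + 14.55×90 = 46.26 + 1309.5 = 1355.76
P = 1134.63 / 1355.76 × 100 = 83.6896
Fisher = √(L × P) = √(83.9954 × 83.6896) = 83.8424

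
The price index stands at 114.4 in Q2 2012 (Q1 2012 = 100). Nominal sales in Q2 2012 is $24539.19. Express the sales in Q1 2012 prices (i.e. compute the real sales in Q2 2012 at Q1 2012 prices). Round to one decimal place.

21450.3

Real = Nominal ÷ (Index/100) = 24539.19 ÷ (114.4/100)
     = 24539.19 ÷ 1.144 = 21450.3409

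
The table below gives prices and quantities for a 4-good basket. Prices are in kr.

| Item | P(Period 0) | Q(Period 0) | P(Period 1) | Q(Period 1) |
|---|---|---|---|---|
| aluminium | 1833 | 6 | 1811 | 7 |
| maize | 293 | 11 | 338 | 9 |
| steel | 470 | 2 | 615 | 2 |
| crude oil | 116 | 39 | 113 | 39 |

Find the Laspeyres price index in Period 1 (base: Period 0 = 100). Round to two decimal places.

102.72

Laspeyres price index uses base-period quantities as weights.
ΣP(Period 1)·Q(Period 0) = 1811×6 + 338×11 + 615×2 + 113×39 = 10866 + 3718 + 1230 + 4407 = 20221
ΣP(Period 0)·Q(Period 0) = 1833×6 + 293×11 + 470×2 + 116×39 = 10998 + 3223 + 940 + 4524 = 19685
Index = 20221 / 19685 × 100 = 102.7229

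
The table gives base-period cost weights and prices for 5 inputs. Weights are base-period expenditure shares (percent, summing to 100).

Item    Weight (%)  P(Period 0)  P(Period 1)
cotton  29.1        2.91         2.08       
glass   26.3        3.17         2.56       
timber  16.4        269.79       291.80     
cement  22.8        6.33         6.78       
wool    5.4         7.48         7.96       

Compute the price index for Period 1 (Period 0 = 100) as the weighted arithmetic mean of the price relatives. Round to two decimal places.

cotton: 29.1 × (2.08/2.91) = 29.1 × 0.714777 = 20.8000
glass: 26.3 × (2.56/3.17) = 26.3 × 0.807571 = 21.2391
timber: 16.4 × (291.80/269.79) = 16.4 × 1.081582 = 17.7379
cement: 22.8 × (6.78/6.33) = 22.8 × 1.071090 = 24.4209
wool: 5.4 × (7.96/7.48) = 5.4 × 1.064171 = 5.7465
Index = Σ wᵢ·(p₁ᵢ/p₀ᵢ) = 20.8000 + 21.2391 + 17.7379 + 24.4209 + 5.7465 = 89.9444

89.94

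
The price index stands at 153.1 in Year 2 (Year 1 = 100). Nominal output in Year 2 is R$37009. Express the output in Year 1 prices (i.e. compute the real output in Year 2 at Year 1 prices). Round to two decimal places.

Real = Nominal ÷ (Index/100) = 37009 ÷ (153.1/100)
     = 37009 ÷ 1.531 = 24173.0895

24173.09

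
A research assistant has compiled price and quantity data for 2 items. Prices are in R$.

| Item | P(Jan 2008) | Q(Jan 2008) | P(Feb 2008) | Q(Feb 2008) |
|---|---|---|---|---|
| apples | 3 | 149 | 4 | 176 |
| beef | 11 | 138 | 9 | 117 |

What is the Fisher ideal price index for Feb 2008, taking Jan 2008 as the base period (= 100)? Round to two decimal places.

95.16

Laspeyres component (base-period weights):
ΣP(Feb 2008)Q(Jan 2008) = 4×149 + 9×138 = 596 + 1242 = 1838
ΣP(Jan 2008)Q(Jan 2008) = 3×149 + 11×138 = 447 + 1518 = 1965
L = 1838 / 1965 × 100 = 93.5369
Paasche component (current-period weights):
ΣP(Feb 2008)Q(Feb 2008) = 4×176 + 9×117 = 704 + 1053 = 1757
ΣP(Jan 2008)Q(Feb 2008) = 3×176 + 11×117 = 528 + 1287 = 1815
P = 1757 / 1815 × 100 = 96.8044
Fisher = √(L × P) = √(93.5369 × 96.8044) = 95.1566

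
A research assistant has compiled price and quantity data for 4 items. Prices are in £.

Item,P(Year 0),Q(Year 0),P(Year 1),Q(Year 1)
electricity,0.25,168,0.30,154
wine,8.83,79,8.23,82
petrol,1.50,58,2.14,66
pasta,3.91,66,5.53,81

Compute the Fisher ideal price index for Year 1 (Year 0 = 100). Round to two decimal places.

Laspeyres component (base-period weights):
ΣP(Year 1)Q(Year 0) = 0.30×168 + 8.23×79 + 2.14×58 + 5.53×66 = 50.4 + 650.17 + 124.12 + 364.98 = 1189.67
ΣP(Year 0)Q(Year 0) = 0.25×168 + 8.83×79 + 1.50×58 + 3.91×66 = 42 + 697.57 + 87 + 258.06 = 1084.63
L = 1189.67 / 1084.63 × 100 = 109.6844
Paasche component (current-period weights):
ΣP(Year 1)Q(Year 1) = 0.30×154 + 8.23×82 + 2.14×66 + 5.53×81 = 46.2 + 674.86 + 141.24 + 447.93 = 1310.23
ΣP(Year 0)Q(Year 1) = 0.25×154 + 8.83×82 + 1.50×66 + 3.91×81 = 38.5 + 724.06 + 99 + 316.71 = 1178.27
P = 1310.23 / 1178.27 × 100 = 111.1995
Fisher = √(L × P) = √(109.6844 × 111.1995) = 110.4393

110.44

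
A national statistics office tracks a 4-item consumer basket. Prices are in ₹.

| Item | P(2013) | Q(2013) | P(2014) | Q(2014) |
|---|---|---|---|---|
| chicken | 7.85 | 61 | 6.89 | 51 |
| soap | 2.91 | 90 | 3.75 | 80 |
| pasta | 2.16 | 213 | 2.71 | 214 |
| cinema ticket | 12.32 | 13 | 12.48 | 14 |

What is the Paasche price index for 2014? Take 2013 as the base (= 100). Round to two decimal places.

Paasche price index uses current-period quantities as weights.
ΣP(2014)·Q(2014) = 6.89×51 + 3.75×80 + 2.71×214 + 12.48×14 = 351.39 + 300 + 579.94 + 174.72 = 1406.05
ΣP(2013)·Q(2014) = 7.85×51 + 2.91×80 + 2.16×214 + 12.32×14 = 400.35 + 232.8 + 462.24 + 172.48 = 1267.87
Index = 1406.05 / 1267.87 × 100 = 110.8986

110.90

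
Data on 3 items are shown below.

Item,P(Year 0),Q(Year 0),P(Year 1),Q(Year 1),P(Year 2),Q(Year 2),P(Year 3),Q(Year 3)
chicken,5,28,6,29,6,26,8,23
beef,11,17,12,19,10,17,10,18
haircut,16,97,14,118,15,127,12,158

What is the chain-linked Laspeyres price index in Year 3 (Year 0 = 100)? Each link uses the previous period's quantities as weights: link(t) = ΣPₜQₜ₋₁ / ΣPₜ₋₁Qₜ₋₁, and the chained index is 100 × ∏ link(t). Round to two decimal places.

Link Year 0→Year 1:
ΣP(Year 1)Q(Year 0) = 6×28 + 12×17 + 14×97 = 168 + 204 + 1358 = 1730
ΣP(Year 0)Q(Year 0) = 5×28 + 11×17 + 16×97 = 140 + 187 + 1552 = 1879
link = 1730/1879 = 0.920703
Link Year 1→Year 2:
ΣP(Year 2)Q(Year 1) = 6×29 + 10×19 + 15×118 = 174 + 190 + 1770 = 2134
ΣP(Year 1)Q(Year 1) = 6×29 + 12×19 + 14×118 = 174 + 228 + 1652 = 2054
link = 2134/2054 = 1.038948
Link Year 2→Year 3:
ΣP(Year 3)Q(Year 2) = 8×26 + 10×17 + 12×127 = 208 + 170 + 1524 = 1902
ΣP(Year 2)Q(Year 2) = 6×26 + 10×17 + 15×127 = 156 + 170 + 1905 = 2231
link = 1902/2231 = 0.852532
Chained index = 100 × 0.920703 × 1.038948 × 0.852532 = 81.5501

81.55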